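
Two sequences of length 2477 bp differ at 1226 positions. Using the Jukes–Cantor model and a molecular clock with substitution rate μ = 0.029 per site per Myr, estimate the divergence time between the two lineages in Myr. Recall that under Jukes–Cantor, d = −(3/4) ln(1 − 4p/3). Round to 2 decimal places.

13.95

p = 1226/2477 ≈ 0.494954.
d = −(3/4) ln(1 − 4p/3) = −0.75 ln(1 − 0.659939) = −0.75 ln(0.340061)
  = −0.75 × (-1.078630) = 0.808973 substitutions/site.
Under a molecular clock d = 2μt, so t = d/(2μ) = 0.808973 / (2 × 0.029) = 13.95 Myr.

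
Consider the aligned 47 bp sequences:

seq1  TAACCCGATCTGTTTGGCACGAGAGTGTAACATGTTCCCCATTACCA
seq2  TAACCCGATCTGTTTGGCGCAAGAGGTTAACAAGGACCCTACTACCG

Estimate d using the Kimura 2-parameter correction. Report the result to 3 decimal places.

0.252

Of 47 sites, 5 differences are transitions and 5 are transversions, so P = 5/47 ≈ 0.106383 and Q = 5/47 ≈ 0.106383.
Under the Kimura two-parameter model, d = −½ ln(1 − 2P − Q) − ¼ ln(1 − 2Q).
1 − 2P − Q = 0.680851, giving −½ ln(0.680851) = 0.192206.
1 − 2Q = 0.787234, giving −¼ ln(0.787234) = 0.059807.
d = 0.192206 + 0.059807 = 0.252013.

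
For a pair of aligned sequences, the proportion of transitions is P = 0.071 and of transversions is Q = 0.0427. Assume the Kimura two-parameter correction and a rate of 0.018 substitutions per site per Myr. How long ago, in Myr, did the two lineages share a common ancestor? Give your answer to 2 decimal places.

Under the Kimura two-parameter model, d = −½ ln(1 − 2P − Q) − ¼ ln(1 − 2Q).
1 − 2P − Q = 0.8153, giving −½ ln(0.8153) = 0.102100.
1 − 2Q = 0.9146, giving −¼ ln(0.9146) = 0.022317.
d = 0.102100 + 0.022317 = 0.124417.
Under a molecular clock d = 2μt, so t = d/(2μ) = 0.124417 / (2 × 0.018) = 3.46 Myr.

3.46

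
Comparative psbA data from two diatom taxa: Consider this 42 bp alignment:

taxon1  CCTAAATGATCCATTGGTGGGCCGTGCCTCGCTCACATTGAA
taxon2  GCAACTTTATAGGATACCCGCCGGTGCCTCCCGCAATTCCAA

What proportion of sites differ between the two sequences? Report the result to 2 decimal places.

0.50

The sequences differ at 21 of 42 positions.
p = 21/42 = 0.50.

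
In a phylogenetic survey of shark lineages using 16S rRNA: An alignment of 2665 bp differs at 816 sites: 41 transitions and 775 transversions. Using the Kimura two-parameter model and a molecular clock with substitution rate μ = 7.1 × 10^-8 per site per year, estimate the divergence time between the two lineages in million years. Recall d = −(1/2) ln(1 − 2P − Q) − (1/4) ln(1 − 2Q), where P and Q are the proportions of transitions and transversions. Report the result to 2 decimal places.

P = 41/2665 ≈ 0.015385 and Q = 775/2665 ≈ 0.290807.
Under the Kimura two-parameter model, d = −½ ln(1 − 2P − Q) − ¼ ln(1 − 2Q).
1 − 2P − Q = 0.678423, giving −½ ln(0.678423) = 0.193992.
1 − 2Q = 0.418386, giving −¼ ln(0.418386) = 0.217838.
d = 0.193992 + 0.217838 = 0.411830.
Under a molecular clock d = 2μt, so t = d/(2μ) = 0.411830 / (2 × 7.1 × 10^-8) = 2.90 million years.

2.90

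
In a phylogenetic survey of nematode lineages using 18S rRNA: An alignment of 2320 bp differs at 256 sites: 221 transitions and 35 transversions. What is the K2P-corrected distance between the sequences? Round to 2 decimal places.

0.12

P = 221/2320 ≈ 0.095259 and Q = 35/2320 ≈ 0.015086.
Under the Kimura two-parameter model, d = −½ ln(1 − 2P − Q) − ¼ ln(1 − 2Q).
1 − 2P − Q = 0.794396, giving −½ ln(0.794396) = 0.115087.
1 − 2Q = 0.969828, giving −¼ ln(0.969828) = 0.007659.
d = 0.115087 + 0.007659 = 0.122746.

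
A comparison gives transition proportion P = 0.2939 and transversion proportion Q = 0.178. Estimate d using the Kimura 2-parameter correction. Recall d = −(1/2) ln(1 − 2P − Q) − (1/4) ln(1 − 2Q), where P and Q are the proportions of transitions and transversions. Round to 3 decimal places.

0.836

Under the Kimura two-parameter model, d = −½ ln(1 − 2P − Q) − ¼ ln(1 − 2Q).
1 − 2P − Q = 0.2342, giving −½ ln(0.2342) = 0.725790.
1 − 2Q = 0.644, giving −¼ ln(0.644) = 0.110014.
d = 0.725790 + 0.110014 = 0.835804.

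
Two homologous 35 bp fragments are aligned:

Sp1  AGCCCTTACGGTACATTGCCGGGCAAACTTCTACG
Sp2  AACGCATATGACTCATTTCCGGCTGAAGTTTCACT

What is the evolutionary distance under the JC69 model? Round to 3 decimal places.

0.635

The sequences differ at 15 of 35 sites, so p = 15/35 ≈ 0.428571.
d = −(3/4) ln(1 − 4p/3) = −0.75 ln(1 − 0.571428) = −0.75 ln(0.428572)
  = −0.75 × (-0.847297) = 0.635473 substitutions/site.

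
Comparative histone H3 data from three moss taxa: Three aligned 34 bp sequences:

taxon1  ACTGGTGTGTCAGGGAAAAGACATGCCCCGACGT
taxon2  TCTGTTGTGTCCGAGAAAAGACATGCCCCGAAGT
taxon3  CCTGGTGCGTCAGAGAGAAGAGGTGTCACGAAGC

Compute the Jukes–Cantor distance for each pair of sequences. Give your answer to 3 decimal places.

d(taxon1,taxon2) = 0.164, d(taxon1,taxon3) = 0.373, d(taxon2,taxon3) = 0.373

taxon1–taxon2: 5/34 sites differ → p ≈ 0.147059, d = −0.75 ln(1 − 0.196079) = 0.163691 ≈ 0.164.
taxon1–taxon3: 10/34 sites differ → p ≈ 0.294118, d = −0.75 ln(1 − 0.392157) = 0.373379 ≈ 0.373.
taxon2–taxon3: 10/34 sites differ → p ≈ 0.294118, d = −0.75 ln(1 − 0.392157) = 0.373379 ≈ 0.373.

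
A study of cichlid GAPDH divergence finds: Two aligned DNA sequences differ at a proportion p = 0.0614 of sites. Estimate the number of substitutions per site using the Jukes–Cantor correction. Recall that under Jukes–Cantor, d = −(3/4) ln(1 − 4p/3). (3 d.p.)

d = −(3/4) ln(1 − 4p/3) = −0.75 ln(1 − 0.081867) = −0.75 ln(0.918133)
  = −0.75 × (-0.085413) = 0.064060 substitutions/site.

0.064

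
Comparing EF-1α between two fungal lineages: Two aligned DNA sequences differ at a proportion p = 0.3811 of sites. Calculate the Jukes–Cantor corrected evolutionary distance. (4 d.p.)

d = −(3/4) ln(1 − 4p/3) = −0.75 ln(1 − 0.508133) = −0.75 ln(0.491867)
  = −0.75 × (-0.709547) = 0.532160 substitutions/site.

0.5322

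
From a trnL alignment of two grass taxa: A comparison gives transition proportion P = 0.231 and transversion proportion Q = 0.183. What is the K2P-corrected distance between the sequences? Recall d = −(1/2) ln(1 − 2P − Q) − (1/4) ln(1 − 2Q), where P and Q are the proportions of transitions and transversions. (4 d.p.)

0.6317

Under the Kimura two-parameter model, d = −½ ln(1 − 2P − Q) − ¼ ln(1 − 2Q).
1 − 2P − Q = 0.355, giving −½ ln(0.355) = 0.517819.
1 − 2Q = 0.634, giving −¼ ln(0.634) = 0.113927.
d = 0.517819 + 0.113927 = 0.631746.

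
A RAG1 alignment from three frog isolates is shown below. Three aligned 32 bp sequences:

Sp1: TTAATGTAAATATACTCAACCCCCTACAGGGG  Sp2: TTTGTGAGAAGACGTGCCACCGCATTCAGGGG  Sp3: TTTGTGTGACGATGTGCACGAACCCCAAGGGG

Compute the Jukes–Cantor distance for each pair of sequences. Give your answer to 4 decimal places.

d(Sp1,Sp2) = 0.5851, d(Sp1,Sp3) = 0.7356, d(Sp2,Sp3) = 0.5199

Sp1–Sp2: 13/32 sites differ → p = 0.40625, d = −0.75 ln(1 − 0.541667) = 0.585119 ≈ 0.5851.
Sp1–Sp3: 15/32 sites differ → p = 0.46875, d = −0.75 ln(1 − 0.625) = 0.735622 ≈ 0.7356.
Sp2–Sp3: 12/32 sites differ → p = 0.375, d = −0.75 ln(1 − 0.5) = 0.519860 ≈ 0.5199.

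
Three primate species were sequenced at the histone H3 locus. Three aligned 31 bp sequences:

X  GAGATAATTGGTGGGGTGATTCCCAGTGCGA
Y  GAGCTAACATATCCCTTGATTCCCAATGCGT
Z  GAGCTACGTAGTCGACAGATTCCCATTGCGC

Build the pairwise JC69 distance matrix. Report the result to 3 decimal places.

X–Y: 11/31 sites differ → p ≈ 0.354839, d = −0.75 ln(1 − 0.473119) = 0.480585 ≈ 0.481.
X–Z: 10/31 sites differ → p ≈ 0.322581, d = −0.75 ln(1 − 0.430108) = 0.421731 ≈ 0.422.
Y–Z: 11/31 sites differ → p ≈ 0.354839, d = −0.75 ln(1 − 0.473119) = 0.480585 ≈ 0.481.

d(X,Y) = 0.481, d(X,Z) = 0.422, d(Y,Z) = 0.481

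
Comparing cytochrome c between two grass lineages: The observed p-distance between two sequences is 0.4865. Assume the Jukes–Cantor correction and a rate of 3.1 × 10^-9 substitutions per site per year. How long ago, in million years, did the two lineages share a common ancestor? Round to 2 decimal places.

d = −(3/4) ln(1 − 4p/3) = −0.75 ln(1 − 0.648667) = −0.75 ln(0.351333)
  = −0.75 × (-1.046021) = 0.784516 substitutions/site.
Under a molecular clock d = 2μt, so t = d/(2μ) = 0.784516 / (2 × 3.1 × 10^-9) = 126.53 million years.

126.53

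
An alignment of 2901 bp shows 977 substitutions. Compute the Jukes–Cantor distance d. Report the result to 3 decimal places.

p = 977/2901 ≈ 0.33678.
d = −(3/4) ln(1 − 4p/3) = −0.75 ln(1 − 0.44904) = −0.75 ln(0.55096)
  = −0.75 × (-0.596093) = 0.447070 substitutions/site.

0.447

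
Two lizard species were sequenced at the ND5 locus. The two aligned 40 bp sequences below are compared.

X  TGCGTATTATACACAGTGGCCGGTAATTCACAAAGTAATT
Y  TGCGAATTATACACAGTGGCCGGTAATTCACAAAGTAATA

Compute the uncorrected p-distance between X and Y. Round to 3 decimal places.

0.050

The sequences differ at 2 of 40 positions (sites 5, 40).
p = 2/40 = 0.050.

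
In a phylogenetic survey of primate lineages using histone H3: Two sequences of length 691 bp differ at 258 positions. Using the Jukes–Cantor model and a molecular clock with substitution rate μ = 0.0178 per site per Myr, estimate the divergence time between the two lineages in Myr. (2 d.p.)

p = 258/691 ≈ 0.373372.
d = −(3/4) ln(1 − 4p/3) = −0.75 ln(1 − 0.497829) = −0.75 ln(0.502171)
  = −0.75 × (-0.688815) = 0.516611 substitutions/site.
Under a molecular clock d = 2μt, so t = d/(2μ) = 0.516611 / (2 × 0.0178) = 14.51 Myr.

14.51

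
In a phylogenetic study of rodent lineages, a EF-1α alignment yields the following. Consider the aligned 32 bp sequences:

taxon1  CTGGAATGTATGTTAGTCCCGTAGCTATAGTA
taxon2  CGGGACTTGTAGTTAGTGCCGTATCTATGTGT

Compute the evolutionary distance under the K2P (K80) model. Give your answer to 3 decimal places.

0.551

Of 32 sites, 1 differences are transitions and 11 are transversions, so P = 1/32 = 0.03125 and Q = 11/32 = 0.34375.
Under the Kimura two-parameter model, d = −½ ln(1 − 2P − Q) − ¼ ln(1 − 2Q).
1 − 2P − Q = 0.59375, giving −½ ln(0.59375) = 0.260648.
1 − 2Q = 0.3125, giving −¼ ln(0.3125) = 0.290788.
d = 0.260648 + 0.290788 = 0.551436.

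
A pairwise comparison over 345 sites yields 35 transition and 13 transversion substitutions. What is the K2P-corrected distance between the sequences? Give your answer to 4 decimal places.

P = 35/345 ≈ 0.101449 and Q = 13/345 ≈ 0.037681.
Under the Kimura two-parameter model, d = −½ ln(1 − 2P − Q) − ¼ ln(1 − 2Q).
1 − 2P − Q = 0.759421, giving −½ ln(0.759421) = 0.137599.
1 − 2Q = 0.924638, giving −¼ ln(0.924638) = 0.019588.
d = 0.137599 + 0.019588 = 0.157187.

0.1572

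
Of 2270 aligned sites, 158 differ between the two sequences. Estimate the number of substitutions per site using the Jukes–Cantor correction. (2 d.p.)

p = 158/2270 ≈ 0.069604.
d = −(3/4) ln(1 − 4p/3) = −0.75 ln(1 − 0.092805) = −0.75 ln(0.907195)
  = −0.75 × (-0.097398) = 0.073049 substitutions/site.

0.07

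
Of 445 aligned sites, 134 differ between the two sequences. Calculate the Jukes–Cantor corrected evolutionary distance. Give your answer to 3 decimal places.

p = 134/445 ≈ 0.301124.
d = −(3/4) ln(1 − 4p/3) = −0.75 ln(1 − 0.401499) = −0.75 ln(0.598501)
  = −0.75 × (-0.513327) = 0.384995 substitutions/site.

0.385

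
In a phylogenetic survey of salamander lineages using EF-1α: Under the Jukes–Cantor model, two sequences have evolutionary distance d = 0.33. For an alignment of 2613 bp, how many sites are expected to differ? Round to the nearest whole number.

698

Invert JC69: p = (3/4)(1 − e^(−4d/3)) = 0.75 × (1 − e^(-0.44)) = 0.75 × (1 − 0.644036) = 0.266973.
Expected differing sites = pL ≈ 0.266973 × 2613 = 697.600449 ≈ 698.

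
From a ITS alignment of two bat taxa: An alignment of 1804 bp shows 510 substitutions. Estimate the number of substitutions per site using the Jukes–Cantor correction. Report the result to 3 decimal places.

0.355

p = 510/1804 ≈ 0.282705.
d = −(3/4) ln(1 − 4p/3) = −0.75 ln(1 − 0.37694) = −0.75 ln(0.62306)
  = −0.75 × (-0.473112) = 0.354834 substitutions/site.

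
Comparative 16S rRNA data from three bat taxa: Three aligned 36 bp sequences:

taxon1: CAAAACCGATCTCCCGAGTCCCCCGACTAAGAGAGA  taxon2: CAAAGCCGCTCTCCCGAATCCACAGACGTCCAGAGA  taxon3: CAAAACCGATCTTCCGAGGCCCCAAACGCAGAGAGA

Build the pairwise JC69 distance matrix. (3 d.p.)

d(taxon1,taxon2) = 0.304, d(taxon1,taxon3) = 0.188, d(taxon2,taxon3) = 0.347

taxon1–taxon2: 9/36 sites differ → p = 0.25, d = −0.75 ln(1 − 0.333333) = 0.304098 ≈ 0.304.
taxon1–taxon3: 6/36 sites differ → p ≈ 0.166667, d = −0.75 ln(1 − 0.222223) = 0.188487 ≈ 0.188.
taxon2–taxon3: 10/36 sites differ → p ≈ 0.277778, d = −0.75 ln(1 − 0.370371) = 0.346968 ≈ 0.347.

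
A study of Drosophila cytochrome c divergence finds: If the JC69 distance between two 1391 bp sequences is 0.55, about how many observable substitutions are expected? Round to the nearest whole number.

542

Invert JC69: p = (3/4)(1 − e^(−4d/3)) = 0.75 × (1 − e^(-0.733333)) = 0.75 × (1 − 0.480305) = 0.389771.
Expected differing sites = pL ≈ 0.389771 × 1391 = 542.171461 ≈ 542.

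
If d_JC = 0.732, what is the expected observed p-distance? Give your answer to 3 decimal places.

p = (3/4)(1 − e^(−4d/3)) = 0.75 × (1 − e^(-0.976)) = 0.75 × (1 − 0.376815) = 0.467389.

0.467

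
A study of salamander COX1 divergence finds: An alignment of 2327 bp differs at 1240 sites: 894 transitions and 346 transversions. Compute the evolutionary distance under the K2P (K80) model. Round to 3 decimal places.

1.333

P = 894/2327 ≈ 0.384186 and Q = 346/2327 ≈ 0.148689.
Under the Kimura two-parameter model, d = −½ ln(1 − 2P − Q) − ¼ ln(1 − 2Q).
1 − 2P − Q = 0.082939, giving −½ ln(0.082939) = 1.244825.
1 − 2Q = 0.702622, giving −¼ ln(0.702622) = 0.088234.
d = 1.244825 + 0.088234 = 1.333059.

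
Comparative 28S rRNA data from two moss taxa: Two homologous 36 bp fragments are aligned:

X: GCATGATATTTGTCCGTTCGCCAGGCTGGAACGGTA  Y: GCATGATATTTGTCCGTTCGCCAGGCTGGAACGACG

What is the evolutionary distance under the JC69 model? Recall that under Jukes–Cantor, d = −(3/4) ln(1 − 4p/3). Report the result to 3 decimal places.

The sequences differ at 3 of 36 sites (34, 35, 36), so p = 3/36 ≈ 0.083333.
d = −(3/4) ln(1 − 4p/3) = −0.75 ln(1 − 0.111111) = −0.75 ln(0.888889)
  = −0.75 × (-0.117783) = 0.088337 substitutions/site.

0.088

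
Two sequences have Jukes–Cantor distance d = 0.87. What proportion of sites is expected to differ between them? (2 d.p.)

p = (3/4)(1 − e^(−4d/3)) = 0.75 × (1 − e^(-1.16)) = 0.75 × (1 − 0.313486) = 0.514886.

0.51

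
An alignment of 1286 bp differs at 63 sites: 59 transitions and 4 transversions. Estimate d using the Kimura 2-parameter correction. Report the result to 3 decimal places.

0.051

P = 59/1286 ≈ 0.045879 and Q = 4/1286 ≈ 0.00311.
Under the Kimura two-parameter model, d = −½ ln(1 − 2P − Q) − ¼ ln(1 − 2Q).
1 − 2P − Q = 0.905132, giving −½ ln(0.905132) = 0.049837.
1 − 2Q = 0.99378, giving −¼ ln(0.99378) = 0.001560.
d = 0.049837 + 0.001560 = 0.051397.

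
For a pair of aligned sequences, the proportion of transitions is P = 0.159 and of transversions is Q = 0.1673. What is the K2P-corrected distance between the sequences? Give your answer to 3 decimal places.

Under the Kimura two-parameter model, d = −½ ln(1 − 2P − Q) − ¼ ln(1 − 2Q).
1 − 2P − Q = 0.5147, giving −½ ln(0.5147) = 0.332086.
1 − 2Q = 0.6654, giving −¼ ln(0.6654) = 0.101842.
d = 0.332086 + 0.101842 = 0.433928.

0.434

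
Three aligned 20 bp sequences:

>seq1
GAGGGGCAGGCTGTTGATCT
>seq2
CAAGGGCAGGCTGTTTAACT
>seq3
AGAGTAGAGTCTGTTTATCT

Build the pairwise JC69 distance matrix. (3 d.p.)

d(seq1,seq2) = 0.233, d(seq1,seq3) = 0.572, d(seq2,seq3) = 0.471

seq1–seq2: 4/20 sites differ → p = 0.2, d = −0.75 ln(1 − 0.266667) = 0.232617 ≈ 0.233.
seq1–seq3: 8/20 sites differ → p = 0.4, d = −0.75 ln(1 − 0.533333) = 0.571605 ≈ 0.572.
seq2–seq3: 7/20 sites differ → p = 0.35, d = −0.75 ln(1 − 0.466667) = 0.471457 ≈ 0.471.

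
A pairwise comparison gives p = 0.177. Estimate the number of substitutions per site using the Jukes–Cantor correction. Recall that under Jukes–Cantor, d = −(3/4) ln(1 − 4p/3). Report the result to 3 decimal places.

d = −(3/4) ln(1 − 4p/3) = −0.75 ln(1 − 0.236) = −0.75 ln(0.764)
  = −0.75 × (-0.269187) = 0.201890 substitutions/site.

0.202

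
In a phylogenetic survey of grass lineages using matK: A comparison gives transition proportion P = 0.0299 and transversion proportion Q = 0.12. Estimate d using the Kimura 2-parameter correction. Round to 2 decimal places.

Under the Kimura two-parameter model, d = −½ ln(1 − 2P − Q) − ¼ ln(1 − 2Q).
1 − 2P − Q = 0.8202, giving −½ ln(0.8202) = 0.099104.
1 − 2Q = 0.76, giving −¼ ln(0.76) = 0.068609.
d = 0.099104 + 0.068609 = 0.167713.

0.17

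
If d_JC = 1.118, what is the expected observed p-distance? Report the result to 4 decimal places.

p = (3/4)(1 − e^(−4d/3)) = 0.75 × (1 − e^(-1.490667)) = 0.75 × (1 − 0.225222) = 0.581084.

0.5811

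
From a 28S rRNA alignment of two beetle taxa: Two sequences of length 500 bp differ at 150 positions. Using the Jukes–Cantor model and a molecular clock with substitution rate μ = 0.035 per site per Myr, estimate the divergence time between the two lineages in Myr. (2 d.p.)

p = 150/500 = 0.3.
d = −(3/4) ln(1 − 4p/3) = −0.75 ln(1 − 0.4) = −0.75 ln(0.6)
  = −0.75 × (-0.510826) = 0.383120 substitutions/site.
Under a molecular clock d = 2μt, so t = d/(2μ) = 0.383120 / (2 × 0.035) = 5.47 Myr.

5.47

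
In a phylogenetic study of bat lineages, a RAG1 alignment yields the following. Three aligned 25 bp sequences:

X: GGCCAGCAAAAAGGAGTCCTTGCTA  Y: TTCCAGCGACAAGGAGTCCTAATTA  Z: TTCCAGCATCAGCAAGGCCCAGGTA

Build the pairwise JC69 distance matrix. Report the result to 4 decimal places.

d(X,Y) = 0.3505, d(X,Z) = 0.6626, d(Y,Z) = 0.4904

X–Y: 7/25 sites differ → p = 0.28, d = −0.75 ln(1 − 0.373333) = 0.350505 ≈ 0.3505.
X–Z: 11/25 sites differ → p = 0.44, d = −0.75 ln(1 − 0.586667) = 0.662626 ≈ 0.6626.
Y–Z: 9/25 sites differ → p = 0.36, d = −0.75 ln(1 − 0.48) = 0.490445 ≈ 0.4904.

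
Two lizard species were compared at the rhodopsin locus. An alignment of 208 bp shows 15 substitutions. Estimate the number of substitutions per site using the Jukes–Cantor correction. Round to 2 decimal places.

p = 15/208 ≈ 0.072115.
d = −(3/4) ln(1 − 4p/3) = −0.75 ln(1 − 0.096153) = −0.75 ln(0.903847)
  = −0.75 × (-0.101095) = 0.075821 substitutions/site.

0.08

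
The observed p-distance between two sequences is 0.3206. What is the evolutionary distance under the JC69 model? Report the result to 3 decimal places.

d = −(3/4) ln(1 − 4p/3) = −0.75 ln(1 − 0.427467) = −0.75 ln(0.572533)
  = −0.75 × (-0.557685) = 0.418264 substitutions/site.

0.418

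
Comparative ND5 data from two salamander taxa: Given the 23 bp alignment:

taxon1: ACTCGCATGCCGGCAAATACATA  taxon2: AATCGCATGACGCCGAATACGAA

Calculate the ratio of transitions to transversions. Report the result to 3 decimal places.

0.500

Transitions are A↔G and C↔T; transversions are all other mismatches.
Transitions: 2. Transversions: 4.
R = 2/4 = 0.500.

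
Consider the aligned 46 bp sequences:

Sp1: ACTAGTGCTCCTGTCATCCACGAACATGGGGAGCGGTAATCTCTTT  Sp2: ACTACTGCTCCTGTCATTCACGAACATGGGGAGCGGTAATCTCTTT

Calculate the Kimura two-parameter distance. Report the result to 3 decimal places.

0.045

Of 46 sites, 1 differences are transitions and 1 are transversions, so P = 1/46 ≈ 0.021739 and Q = 1/46 ≈ 0.021739.
Under the Kimura two-parameter model, d = −½ ln(1 − 2P − Q) − ¼ ln(1 − 2Q).
1 − 2P − Q = 0.934783, giving −½ ln(0.934783) = 0.033720.
1 − 2Q = 0.956522, giving −¼ ln(0.956522) = 0.011113.
d = 0.033720 + 0.011113 = 0.044833.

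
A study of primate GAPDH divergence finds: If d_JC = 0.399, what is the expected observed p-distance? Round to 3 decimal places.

0.309

p = (3/4)(1 − e^(−4d/3)) = 0.75 × (1 − e^(-0.532)) = 0.75 × (1 − 0.587429) = 0.309428.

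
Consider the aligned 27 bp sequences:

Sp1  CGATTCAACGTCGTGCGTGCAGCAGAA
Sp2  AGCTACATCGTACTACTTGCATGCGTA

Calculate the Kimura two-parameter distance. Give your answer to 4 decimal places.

0.7500

Of 27 sites, 1 differences are transitions and 11 are transversions, so P = 1/27 ≈ 0.037037 and Q = 11/27 ≈ 0.407407.
Under the Kimura two-parameter model, d = −½ ln(1 − 2P − Q) − ¼ ln(1 − 2Q).
1 − 2P − Q = 0.518519, giving −½ ln(0.518519) = 0.328389.
1 − 2Q = 0.185186, giving −¼ ln(0.185186) = 0.421599.
d = 0.328389 + 0.421599 = 0.749988.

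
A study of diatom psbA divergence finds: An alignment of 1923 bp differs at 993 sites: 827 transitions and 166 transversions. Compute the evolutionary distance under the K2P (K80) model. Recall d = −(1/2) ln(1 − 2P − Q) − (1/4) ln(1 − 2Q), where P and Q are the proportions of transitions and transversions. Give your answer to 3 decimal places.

1.511

P = 827/1923 ≈ 0.430057 and Q = 166/1923 ≈ 0.086323.
Under the Kimura two-parameter model, d = −½ ln(1 − 2P − Q) − ¼ ln(1 − 2Q).
1 − 2P − Q = 0.053563, giving −½ ln(0.053563) = 1.463448.
1 − 2Q = 0.827354, giving −¼ ln(0.827354) = 0.047381.
d = 1.463448 + 0.047381 = 1.510829.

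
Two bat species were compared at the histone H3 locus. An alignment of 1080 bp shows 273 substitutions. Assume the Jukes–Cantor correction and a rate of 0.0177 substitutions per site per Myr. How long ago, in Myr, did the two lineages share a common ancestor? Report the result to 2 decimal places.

p = 273/1080 ≈ 0.252778.
d = −(3/4) ln(1 − 4p/3) = −0.75 ln(1 − 0.337037) = −0.75 ln(0.662963)
  = −0.75 × (-0.411036) = 0.308277 substitutions/site.
Under a molecular clock d = 2μt, so t = d/(2μ) = 0.308277 / (2 × 0.0177) = 8.71 Myr.

8.71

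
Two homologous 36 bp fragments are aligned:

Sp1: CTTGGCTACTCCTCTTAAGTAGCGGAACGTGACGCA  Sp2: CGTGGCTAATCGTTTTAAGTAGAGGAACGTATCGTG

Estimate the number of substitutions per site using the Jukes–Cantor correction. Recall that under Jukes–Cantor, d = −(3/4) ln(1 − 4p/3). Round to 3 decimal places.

The sequences differ at 9 of 36 sites (2, 9, 12, 14, 23, 31, 32, 35, 36), so p = 9/36 = 0.25.
d = −(3/4) ln(1 − 4p/3) = −0.75 ln(1 − 0.333333) = −0.75 ln(0.666667)
  = −0.75 × (-0.405465) = 0.304099 substitutions/site.

0.304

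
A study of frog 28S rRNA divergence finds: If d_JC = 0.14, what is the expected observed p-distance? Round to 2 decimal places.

0.13

p = (3/4)(1 − e^(−4d/3)) = 0.75 × (1 − e^(-0.186667)) = 0.75 × (1 − 0.829720) = 0.127710.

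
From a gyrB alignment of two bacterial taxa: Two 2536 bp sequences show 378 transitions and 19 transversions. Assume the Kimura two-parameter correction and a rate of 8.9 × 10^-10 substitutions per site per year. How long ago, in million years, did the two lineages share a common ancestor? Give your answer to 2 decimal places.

P = 378/2536 ≈ 0.149054 and Q = 19/2536 ≈ 0.007492.
Under the Kimura two-parameter model, d = −½ ln(1 − 2P − Q) − ¼ ln(1 − 2Q).
1 − 2P − Q = 0.6944, giving −½ ln(0.6944) = 0.182354.
1 − 2Q = 0.985016, giving −¼ ln(0.985016) = 0.003774.
d = 0.182354 + 0.003774 = 0.186128.
Under a molecular clock d = 2μt, so t = d/(2μ) = 0.186128 / (2 × 8.9 × 10^-10) = 104.57 million years.

104.57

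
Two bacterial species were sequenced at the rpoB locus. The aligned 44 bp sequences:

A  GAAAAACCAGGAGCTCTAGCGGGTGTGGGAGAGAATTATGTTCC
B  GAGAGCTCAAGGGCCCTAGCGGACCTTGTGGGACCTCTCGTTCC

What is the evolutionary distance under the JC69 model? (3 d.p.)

0.699

The sequences differ at 20 of 44 sites, so p = 20/44 ≈ 0.454545.
d = −(3/4) ln(1 − 4p/3) = −0.75 ln(1 − 0.60606) = −0.75 ln(0.39394)
  = −0.75 × (-0.931557) = 0.698668 substitutions/site.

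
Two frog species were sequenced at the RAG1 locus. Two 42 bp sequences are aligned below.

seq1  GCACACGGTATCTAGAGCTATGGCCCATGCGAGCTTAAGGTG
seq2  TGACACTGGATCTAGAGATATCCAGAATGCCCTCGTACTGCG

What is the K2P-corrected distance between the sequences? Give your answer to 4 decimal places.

0.6386

Of 42 sites, 1 differences are transitions and 16 are transversions, so P = 1/42 ≈ 0.02381 and Q = 16/42 ≈ 0.380952.
Under the Kimura two-parameter model, d = −½ ln(1 − 2P − Q) − ¼ ln(1 − 2Q).
1 − 2P − Q = 0.571428, giving −½ ln(0.571428) = 0.279808.
1 − 2Q = 0.238096, giving −¼ ln(0.238096) = 0.358770.
d = 0.279808 + 0.358770 = 0.638578.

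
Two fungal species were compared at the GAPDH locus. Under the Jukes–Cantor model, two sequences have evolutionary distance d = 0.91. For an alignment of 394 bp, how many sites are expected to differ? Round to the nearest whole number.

208

Invert JC69: p = (3/4)(1 − e^(−4d/3)) = 0.75 × (1 − e^(-1.213333)) = 0.75 × (1 − 0.297205) = 0.527096.
Expected differing sites = pL ≈ 0.527096 × 394 = 207.675824 ≈ 208.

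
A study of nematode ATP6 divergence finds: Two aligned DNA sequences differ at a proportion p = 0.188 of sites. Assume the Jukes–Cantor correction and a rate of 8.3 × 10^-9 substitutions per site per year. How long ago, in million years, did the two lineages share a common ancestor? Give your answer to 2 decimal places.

13.04

d = −(3/4) ln(1 − 4p/3) = −0.75 ln(1 − 0.250667) = −0.75 ln(0.749333)
  = −0.75 × (-0.288572) = 0.216429 substitutions/site.
Under a molecular clock d = 2μt, so t = d/(2μ) = 0.216429 / (2 × 8.3 × 10^-9) = 13.04 million years.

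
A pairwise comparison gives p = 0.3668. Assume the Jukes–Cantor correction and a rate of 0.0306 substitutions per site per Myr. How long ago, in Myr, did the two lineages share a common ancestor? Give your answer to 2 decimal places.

8.23

d = −(3/4) ln(1 − 4p/3) = −0.75 ln(1 − 0.489067) = −0.75 ln(0.510933)
  = −0.75 × (-0.671517) = 0.503638 substitutions/site.
Under a molecular clock d = 2μt, so t = d/(2μ) = 0.503638 / (2 × 0.0306) = 8.23 Myr.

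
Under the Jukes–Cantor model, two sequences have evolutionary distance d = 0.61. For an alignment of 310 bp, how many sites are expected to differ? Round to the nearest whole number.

Invert JC69: p = (3/4)(1 − e^(−4d/3)) = 0.75 × (1 − e^(-0.813333)) = 0.75 × (1 − 0.443378) = 0.417467.
Expected differing sites = pL ≈ 0.417467 × 310 = 129.41477 ≈ 129.

129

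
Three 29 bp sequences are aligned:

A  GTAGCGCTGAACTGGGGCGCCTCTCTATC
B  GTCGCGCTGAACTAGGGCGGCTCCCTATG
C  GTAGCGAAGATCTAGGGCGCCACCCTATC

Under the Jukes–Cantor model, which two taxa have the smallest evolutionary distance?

A and B

A–B: 5/29 differ, p = 0.172, d = 0.196.
A–C: 6/29 differ, p = 0.207, d = 0.242.
B–C: 7/29 differ, p = 0.241, d = 0.291.
The smallest distance is between A and B.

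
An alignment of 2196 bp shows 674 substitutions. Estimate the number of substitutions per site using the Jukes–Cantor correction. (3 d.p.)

p = 674/2196 ≈ 0.306922.
d = −(3/4) ln(1 − 4p/3) = −0.75 ln(1 − 0.409229) = −0.75 ln(0.590771)
  = −0.75 × (-0.526327) = 0.394745 substitutions/site.

0.395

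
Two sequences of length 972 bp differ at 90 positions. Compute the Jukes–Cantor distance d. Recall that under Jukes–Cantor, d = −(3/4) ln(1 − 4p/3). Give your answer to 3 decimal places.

p = 90/972 ≈ 0.092593.
d = −(3/4) ln(1 − 4p/3) = −0.75 ln(1 − 0.123457) = −0.75 ln(0.876543)
  = −0.75 × (-0.131770) = 0.098828 substitutions/site.

0.099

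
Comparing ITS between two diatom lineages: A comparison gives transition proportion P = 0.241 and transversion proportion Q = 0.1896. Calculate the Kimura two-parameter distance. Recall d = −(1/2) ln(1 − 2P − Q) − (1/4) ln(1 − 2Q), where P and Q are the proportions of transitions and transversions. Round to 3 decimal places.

0.676

Under the Kimura two-parameter model, d = −½ ln(1 − 2P − Q) − ¼ ln(1 − 2Q).
1 − 2P − Q = 0.3284, giving −½ ln(0.3284) = 0.556761.
1 − 2Q = 0.6208, giving −¼ ln(0.6208) = 0.119187.
d = 0.556761 + 0.119187 = 0.675948.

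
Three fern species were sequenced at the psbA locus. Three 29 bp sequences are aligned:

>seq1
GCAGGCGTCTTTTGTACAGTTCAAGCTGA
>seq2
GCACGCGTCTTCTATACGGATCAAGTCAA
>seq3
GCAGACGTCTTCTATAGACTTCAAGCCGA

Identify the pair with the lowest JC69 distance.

seq1 and seq3

seq1–seq2: 8/29 differ, p = 0.276, d = 0.344.
seq1–seq3: 6/29 differ, p = 0.207, d = 0.242.
seq2–seq3: 8/29 differ, p = 0.276, d = 0.344.
The smallest distance is between seq1 and seq3.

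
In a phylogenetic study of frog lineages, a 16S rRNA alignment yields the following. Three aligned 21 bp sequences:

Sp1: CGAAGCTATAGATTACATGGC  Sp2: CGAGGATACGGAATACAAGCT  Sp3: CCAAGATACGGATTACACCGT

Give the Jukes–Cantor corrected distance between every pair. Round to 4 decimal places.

d(Sp1,Sp2) = 0.5319, d(Sp1,Sp3) = 0.4408, d(Sp2,Sp3) = 0.3597

Sp1–Sp2: 8/21 sites differ → p ≈ 0.380952, d = −0.75 ln(1 − 0.507936) = 0.531860 ≈ 0.5319.
Sp1–Sp3: 7/21 sites differ → p ≈ 0.333333, d = −0.75 ln(1 − 0.444444) = 0.440839 ≈ 0.4408.
Sp2–Sp3: 6/21 sites differ → p ≈ 0.285714, d = −0.75 ln(1 − 0.380952) = 0.359679 ≈ 0.3597.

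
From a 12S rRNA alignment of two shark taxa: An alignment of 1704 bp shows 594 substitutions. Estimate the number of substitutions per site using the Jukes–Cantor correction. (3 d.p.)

p = 594/1704 ≈ 0.348592.
d = −(3/4) ln(1 − 4p/3) = −0.75 ln(1 − 0.464789) = −0.75 ln(0.535211)
  = −0.75 × (-0.625094) = 0.468821 substitutions/site.

0.469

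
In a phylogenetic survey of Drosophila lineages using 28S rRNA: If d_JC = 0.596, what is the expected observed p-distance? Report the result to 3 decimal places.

p = (3/4)(1 − e^(−4d/3)) = 0.75 × (1 − e^(-0.794667)) = 0.75 × (1 − 0.451732) = 0.411201.

0.411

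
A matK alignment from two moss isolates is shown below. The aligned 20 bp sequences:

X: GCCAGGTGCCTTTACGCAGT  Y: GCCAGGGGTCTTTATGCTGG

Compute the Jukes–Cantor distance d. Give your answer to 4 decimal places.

The sequences differ at 5 of 20 sites (7, 9, 15, 18, 20), so p = 5/20 = 0.25.
d = −(3/4) ln(1 − 4p/3) = −0.75 ln(1 − 0.333333) = −0.75 ln(0.666667)
  = −0.75 × (-0.405465) = 0.304099 substitutions/site.

0.3041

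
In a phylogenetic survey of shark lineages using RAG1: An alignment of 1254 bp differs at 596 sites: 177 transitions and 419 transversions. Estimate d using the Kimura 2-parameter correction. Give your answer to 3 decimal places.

0.755

P = 177/1254 ≈ 0.141148 and Q = 419/1254 ≈ 0.334131.
Under the Kimura two-parameter model, d = −½ ln(1 − 2P − Q) − ¼ ln(1 − 2Q).
1 − 2P − Q = 0.383573, giving −½ ln(0.383573) = 0.479113.
1 − 2Q = 0.331738, giving −¼ ln(0.331738) = 0.275852.
d = 0.479113 + 0.275852 = 0.754965.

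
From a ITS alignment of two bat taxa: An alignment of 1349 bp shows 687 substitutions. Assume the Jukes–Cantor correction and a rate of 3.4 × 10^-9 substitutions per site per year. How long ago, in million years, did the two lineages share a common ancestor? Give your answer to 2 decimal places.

125.34

p = 687/1349 ≈ 0.509266.
d = −(3/4) ln(1 − 4p/3) = −0.75 ln(1 − 0.679021) = −0.75 ln(0.320979)
  = −0.75 × (-1.136380) = 0.852285 substitutions/site.
Under a molecular clock d = 2μt, so t = d/(2μ) = 0.852285 / (2 × 3.4 × 10^-9) = 125.34 million years.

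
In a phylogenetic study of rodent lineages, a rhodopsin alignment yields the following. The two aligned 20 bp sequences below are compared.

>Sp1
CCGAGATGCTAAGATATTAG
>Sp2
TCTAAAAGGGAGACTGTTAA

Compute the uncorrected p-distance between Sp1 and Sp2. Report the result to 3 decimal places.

0.550

The sequences differ at 11 of 20 positions.
p = 11/20 = 0.550.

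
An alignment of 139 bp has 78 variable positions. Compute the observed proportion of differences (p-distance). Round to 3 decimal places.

0.561

p = 78/139 = 0.561151… ≈ 0.561 (to 3 d.p.).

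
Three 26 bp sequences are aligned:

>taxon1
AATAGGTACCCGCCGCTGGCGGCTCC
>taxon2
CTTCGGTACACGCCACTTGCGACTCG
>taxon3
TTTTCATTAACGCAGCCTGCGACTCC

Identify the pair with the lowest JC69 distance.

taxon1 and taxon2

taxon1–taxon2: 8/26 differ, p = 0.308, d = 0.396.
taxon1–taxon3: 12/26 differ, p = 0.462, d = 0.717.
taxon2–taxon3: 10/26 differ, p = 0.385, d = 0.539.
The smallest distance is between taxon1 and taxon2.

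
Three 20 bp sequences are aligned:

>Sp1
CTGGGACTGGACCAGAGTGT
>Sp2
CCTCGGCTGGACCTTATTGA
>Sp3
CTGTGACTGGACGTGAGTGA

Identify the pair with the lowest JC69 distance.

Sp1 and Sp3

Sp1–Sp2: 8/20 differ, p = 0.400, d = 0.572.
Sp1–Sp3: 4/20 differ, p = 0.200, d = 0.233.
Sp2–Sp3: 7/20 differ, p = 0.350, d = 0.471.
The smallest distance is between Sp1 and Sp3.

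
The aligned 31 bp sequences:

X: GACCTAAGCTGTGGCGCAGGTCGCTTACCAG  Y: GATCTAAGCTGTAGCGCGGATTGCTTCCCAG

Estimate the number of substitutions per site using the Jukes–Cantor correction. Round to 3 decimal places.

The sequences differ at 6 of 31 sites (3, 13, 18, 20, 22, 27), so p = 6/31 ≈ 0.193548.
d = −(3/4) ln(1 − 4p/3) = −0.75 ln(1 − 0.258064) = −0.75 ln(0.741936)
  = −0.75 × (-0.298492) = 0.223869 substitutions/site.

0.224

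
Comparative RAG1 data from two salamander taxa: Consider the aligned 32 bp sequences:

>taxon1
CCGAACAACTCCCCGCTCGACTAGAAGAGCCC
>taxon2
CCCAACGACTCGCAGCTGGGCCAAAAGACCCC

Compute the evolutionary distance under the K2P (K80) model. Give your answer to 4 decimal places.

0.3543

Of 32 sites, 4 differences are transitions and 5 are transversions, so P = 4/32 = 0.125 and Q = 5/32 = 0.15625.
Under the Kimura two-parameter model, d = −½ ln(1 − 2P − Q) − ¼ ln(1 − 2Q).
1 − 2P − Q = 0.59375, giving −½ ln(0.59375) = 0.260648.
1 − 2Q = 0.6875, giving −¼ ln(0.6875) = 0.093673.
d = 0.260648 + 0.093673 = 0.354321.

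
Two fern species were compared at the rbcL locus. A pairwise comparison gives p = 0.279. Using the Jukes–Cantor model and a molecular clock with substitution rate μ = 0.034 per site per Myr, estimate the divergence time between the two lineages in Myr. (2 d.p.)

5.13

d = −(3/4) ln(1 − 4p/3) = −0.75 ln(1 − 0.372) = −0.75 ln(0.628)
  = −0.75 × (-0.465215) = 0.348911 substitutions/site.
Under a molecular clock d = 2μt, so t = d/(2μ) = 0.348911 / (2 × 0.034) = 5.13 Myr.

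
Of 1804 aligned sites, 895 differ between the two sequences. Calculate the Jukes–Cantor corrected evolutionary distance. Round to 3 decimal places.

0.812

p = 895/1804 ≈ 0.49612.
d = −(3/4) ln(1 − 4p/3) = −0.75 ln(1 − 0.661493) = −0.75 ln(0.338507)
  = −0.75 × (-1.083211) = 0.812408 substitutions/site.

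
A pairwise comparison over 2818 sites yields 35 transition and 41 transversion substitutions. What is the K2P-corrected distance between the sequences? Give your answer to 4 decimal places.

0.0275

P = 35/2818 ≈ 0.01242 and Q = 41/2818 ≈ 0.014549.
Under the Kimura two-parameter model, d = −½ ln(1 − 2P − Q) − ¼ ln(1 − 2Q).
1 − 2P − Q = 0.960611, giving −½ ln(0.960611) = 0.020093.
1 − 2Q = 0.970902, giving −¼ ln(0.970902) = 0.007382.
d = 0.020093 + 0.007382 = 0.027475.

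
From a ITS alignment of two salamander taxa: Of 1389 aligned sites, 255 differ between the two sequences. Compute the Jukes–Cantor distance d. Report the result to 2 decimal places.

0.21

p = 255/1389 ≈ 0.183585.
d = −(3/4) ln(1 − 4p/3) = −0.75 ln(1 − 0.24478) = −0.75 ln(0.75522)
  = −0.75 × (-0.280746) = 0.210560 substitutions/site.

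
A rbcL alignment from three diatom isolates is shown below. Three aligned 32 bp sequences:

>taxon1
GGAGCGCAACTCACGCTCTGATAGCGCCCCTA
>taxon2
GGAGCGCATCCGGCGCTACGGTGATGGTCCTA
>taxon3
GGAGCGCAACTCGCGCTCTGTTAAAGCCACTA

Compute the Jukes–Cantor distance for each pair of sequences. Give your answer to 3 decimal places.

taxon1–taxon2: 12/32 sites differ → p = 0.375, d = −0.75 ln(1 − 0.5) = 0.519860 ≈ 0.520.
taxon1–taxon3: 5/32 sites differ → p = 0.15625, d = −0.75 ln(1 − 0.208333) = 0.175211 ≈ 0.175.
taxon2–taxon3: 11/32 sites differ → p = 0.34375, d = −0.75 ln(1 − 0.458333) = 0.459828 ≈ 0.460.

d(taxon1,taxon2) = 0.520, d(taxon1,taxon3) = 0.175, d(taxon2,taxon3) = 0.460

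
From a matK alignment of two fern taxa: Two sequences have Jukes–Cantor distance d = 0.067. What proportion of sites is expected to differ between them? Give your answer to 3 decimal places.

0.064

p = (3/4)(1 − e^(−4d/3)) = 0.75 × (1 − e^(-0.089333)) = 0.75 × (1 − 0.914541) = 0.064094.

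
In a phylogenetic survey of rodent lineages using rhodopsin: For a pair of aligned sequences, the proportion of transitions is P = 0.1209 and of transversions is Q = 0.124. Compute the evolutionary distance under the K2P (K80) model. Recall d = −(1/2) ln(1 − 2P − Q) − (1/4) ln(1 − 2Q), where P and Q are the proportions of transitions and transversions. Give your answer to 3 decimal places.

0.299

Under the Kimura two-parameter model, d = −½ ln(1 − 2P − Q) − ¼ ln(1 − 2Q).
1 − 2P − Q = 0.6342, giving −½ ln(0.6342) = 0.227695.
1 − 2Q = 0.752, giving −¼ ln(0.752) = 0.071255.
d = 0.227695 + 0.071255 = 0.298950.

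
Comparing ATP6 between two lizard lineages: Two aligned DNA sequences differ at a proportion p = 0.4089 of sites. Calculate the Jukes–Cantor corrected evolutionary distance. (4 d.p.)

d = −(3/4) ln(1 − 4p/3) = −0.75 ln(1 − 0.5452) = −0.75 ln(0.4548)
  = −0.75 × (-0.787898) = 0.590924 substitutions/site.

0.5909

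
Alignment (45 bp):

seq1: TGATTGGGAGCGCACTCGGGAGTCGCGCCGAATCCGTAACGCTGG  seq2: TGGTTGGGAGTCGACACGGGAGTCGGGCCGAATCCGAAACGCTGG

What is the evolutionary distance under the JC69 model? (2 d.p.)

0.17

The sequences differ at 7 of 45 sites (3, 11, 12, 13, 16, 26, 37), so p = 7/45 ≈ 0.155556.
d = −(3/4) ln(1 − 4p/3) = −0.75 ln(1 − 0.207408) = −0.75 ln(0.792592)
  = −0.75 × (-0.232447) = 0.174335 substitutions/site.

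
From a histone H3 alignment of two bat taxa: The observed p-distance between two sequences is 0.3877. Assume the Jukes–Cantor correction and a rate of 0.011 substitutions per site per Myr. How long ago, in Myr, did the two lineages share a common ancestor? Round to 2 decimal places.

24.80

d = −(3/4) ln(1 − 4p/3) = −0.75 ln(1 − 0.516933) = −0.75 ln(0.483067)
  = −0.75 × (-0.727600) = 0.545700 substitutions/site.
Under a molecular clock d = 2μt, so t = d/(2μ) = 0.545700 / (2 × 0.011) = 24.80 Myr.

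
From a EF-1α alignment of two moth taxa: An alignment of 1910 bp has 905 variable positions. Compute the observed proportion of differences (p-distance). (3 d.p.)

p = 905/1910 = 0.473821… ≈ 0.474 (to 3 d.p.).

0.474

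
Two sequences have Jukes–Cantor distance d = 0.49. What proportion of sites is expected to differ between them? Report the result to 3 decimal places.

0.360

p = (3/4)(1 − e^(−4d/3)) = 0.75 × (1 − e^(-0.653333)) = 0.75 × (1 − 0.520309) = 0.359768.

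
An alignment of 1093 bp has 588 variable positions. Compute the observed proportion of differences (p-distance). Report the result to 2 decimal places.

p = 588/1093 = 0.537968… ≈ 0.54 (to 2 d.p.).

0.54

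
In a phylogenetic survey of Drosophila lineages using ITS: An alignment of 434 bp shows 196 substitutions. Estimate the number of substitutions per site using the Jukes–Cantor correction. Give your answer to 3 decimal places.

0.691

p = 196/434 ≈ 0.451613.
d = −(3/4) ln(1 − 4p/3) = −0.75 ln(1 − 0.602151) = −0.75 ln(0.397849)
  = −0.75 × (-0.921683) = 0.691262 substitutions/site.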